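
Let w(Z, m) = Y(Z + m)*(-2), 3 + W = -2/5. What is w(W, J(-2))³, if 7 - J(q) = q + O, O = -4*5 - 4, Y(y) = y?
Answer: -25934336/125 ≈ -2.0747e+5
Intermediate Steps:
W = -17/5 (W = -3 - 2/5 = -3 - 2*⅕ = -3 - ⅖ = -17/5 ≈ -3.4000)
O = -24 (O = -20 - 4 = -24)
J(q) = 31 - q (J(q) = 7 - (q - 24) = 7 - (-24 + q) = 7 + (24 - q) = 31 - q)
w(Z, m) = -2*Z - 2*m (w(Z, m) = (Z + m)*(-2) = -2*Z - 2*m)
w(W, J(-2))³ = (-2*(-17/5) - 2*(31 - 1*(-2)))³ = (34/5 - 2*(31 + 2))³ = (34/5 - 2*33)³ = (34/5 - 66)³ = (-296/5)³ = -25934336/125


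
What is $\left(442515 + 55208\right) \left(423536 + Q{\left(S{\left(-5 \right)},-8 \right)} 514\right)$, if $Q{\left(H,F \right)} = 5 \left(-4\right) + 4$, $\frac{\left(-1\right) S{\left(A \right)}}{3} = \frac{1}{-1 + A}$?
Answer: $206710334576$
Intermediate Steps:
$S{\left(A \right)} = - \frac{3}{-1 + A}$
$Q{\left(H,F \right)} = -16$ ($Q{\left(H,F \right)} = -20 + 4 = -16$)
$\left(442515 + 55208\right) \left(423536 + Q{\left(S{\left(-5 \right)},-8 \right)} 514\right) = \left(442515 + 55208\right) \left(423536 - 8224\right) = 497723 \left(423536 - 8224\right) = 497723 \cdot 415312 = 206710334576$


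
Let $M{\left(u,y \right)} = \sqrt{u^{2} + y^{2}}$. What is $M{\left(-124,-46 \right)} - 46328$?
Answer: $-46328 + 2 \sqrt{4373} \approx -46196.0$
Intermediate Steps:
$M{\left(-124,-46 \right)} - 46328 = \sqrt{\left(-124\right)^{2} + \left(-46\right)^{2}} - 46328 = \sqrt{15376 + 2116} - 46328 = \sqrt{17492} - 46328 = 2 \sqrt{4373} - 46328 = -46328 + 2 \sqrt{4373}$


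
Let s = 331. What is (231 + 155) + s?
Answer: 717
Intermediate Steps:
(231 + 155) + s = (231 + 155) + 331 = 386 + 331 = 717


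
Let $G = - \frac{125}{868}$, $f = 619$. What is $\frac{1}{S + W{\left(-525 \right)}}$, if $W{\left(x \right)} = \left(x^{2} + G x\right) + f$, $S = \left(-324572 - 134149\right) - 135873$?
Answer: $- \frac{124}{39466025} \approx -3.1419 \cdot 10^{-6}$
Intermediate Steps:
$G = - \frac{125}{868}$ ($G = \left(-125\right) \frac{1}{868} = - \frac{125}{868} \approx -0.14401$)
$S = -594594$ ($S = -458721 - 135873 = -594594$)
$W{\left(x \right)} = 619 + x^{2} - \frac{125 x}{868}$ ($W{\left(x \right)} = \left(x^{2} - \frac{125 x}{868}\right) + 619 = 619 + x^{2} - \frac{125 x}{868}$)
$\frac{1}{S + W{\left(-525 \right)}} = \frac{1}{-594594 + \left(619 + \left(-525\right)^{2} - - \frac{9375}{124}\right)} = \frac{1}{-594594 + \left(619 + 275625 + \frac{9375}{124}\right)} = \frac{1}{-594594 + \frac{34263631}{124}} = \frac{1}{- \frac{39466025}{124}} = - \frac{124}{39466025}$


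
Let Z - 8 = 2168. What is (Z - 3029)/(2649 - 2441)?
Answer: -853/208 ≈ -4.1010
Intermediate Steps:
Z = 2176 (Z = 8 + 2168 = 2176)
(Z - 3029)/(2649 - 2441) = (2176 - 3029)/(2649 - 2441) = -853/208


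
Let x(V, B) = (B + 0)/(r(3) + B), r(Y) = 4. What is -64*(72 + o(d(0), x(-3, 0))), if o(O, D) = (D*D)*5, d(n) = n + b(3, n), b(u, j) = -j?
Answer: -4608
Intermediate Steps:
d(n) = 0 (d(n) = n - n = 0)
x(V, B) = B/(4 + B) (x(V, B) = (B + 0)/(4 + B) = B/(4 + B))
o(O, D) = 5*D**2 (o(O, D) = D**2*5 = 5*D**2)
-64*(72 + o(d(0), x(-3, 0))) = -64*(72 + 5*(0/(4 + 0))**2) = -64*(72 + 5*(0/4)**2) = -64*(72 + 5*(0*(1/4))**2) = -64*(72 + 5*0**2) = -64*(72 + 5*0) = -64*(72 + 0) = -64*72 = -4608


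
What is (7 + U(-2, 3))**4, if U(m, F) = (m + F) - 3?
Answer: 625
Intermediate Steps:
U(m, F) = -3 + F + m (U(m, F) = (F + m) - 3 = -3 + F + m)
(7 + U(-2, 3))**4 = (7 + (-3 + 3 - 2))**4 = (7 - 2)**4 = 5**4 = 625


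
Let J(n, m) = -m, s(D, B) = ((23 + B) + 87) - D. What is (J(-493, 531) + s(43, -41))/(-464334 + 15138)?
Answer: 505/449196 ≈ 0.0011242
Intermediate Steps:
s(D, B) = 110 + B - D (s(D, B) = (110 + B) - D = 110 + B - D)
(J(-493, 531) + s(43, -41))/(-464334 + 15138) = (-1*531 + (110 - 41 - 1*43))/(-464334 + 15138) = (-531 + (110 - 41 - 43))/(-449196) = (-531 + 26)*(-1/449196) = -505*(-1/449196) = 505/449196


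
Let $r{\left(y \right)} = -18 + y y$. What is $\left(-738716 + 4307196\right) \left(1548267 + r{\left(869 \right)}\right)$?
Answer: $8219672516800$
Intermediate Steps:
$r{\left(y \right)} = -18 + y^{2}$
$\left(-738716 + 4307196\right) \left(1548267 + r{\left(869 \right)}\right) = \left(-738716 + 4307196\right) \left(1548267 - \left(18 - 869^{2}\right)\right) = 3568480 \left(1548267 + \left(-18 + 755161\right)\right) = 3568480 \left(1548267 + 755143\right) = 3568480 \cdot 2303410 = 8219672516800$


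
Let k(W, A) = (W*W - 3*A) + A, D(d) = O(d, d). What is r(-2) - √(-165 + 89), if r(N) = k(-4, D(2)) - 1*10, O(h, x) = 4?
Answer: -2 - 2*I*√19 ≈ -2.0 - 8.7178*I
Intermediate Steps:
D(d) = 4
k(W, A) = W² - 2*A (k(W, A) = (W² - 3*A) + A = W² - 2*A)
r(N) = -2 (r(N) = ((-4)² - 2*4) - 1*10 = (16 - 8) - 10 = 8 - 10 = -2)
r(-2) - √(-165 + 89) = -2 - √(-165 + 89) = -2 - √(-76) = -2 - 2*I*√19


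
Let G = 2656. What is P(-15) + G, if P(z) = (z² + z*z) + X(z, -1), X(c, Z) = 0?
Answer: 3106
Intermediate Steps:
P(z) = 2*z² (P(z) = (z² + z*z) + 0 = (z² + z²) + 0 = 2*z² + 0 = 2*z²)
P(-15) + G = 2*(-15)² + 2656 = 2*225 + 2656 = 450 + 2656 = 3106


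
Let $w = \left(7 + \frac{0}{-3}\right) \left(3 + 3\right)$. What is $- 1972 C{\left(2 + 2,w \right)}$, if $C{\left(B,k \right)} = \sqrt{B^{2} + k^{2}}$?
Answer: $- 3944 \sqrt{445} \approx -83199.0$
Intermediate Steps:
$w = 42$ ($w = \left(7 + 0 \left(- \frac{1}{3}\right)\right) 6 = \left(7 + 0\right) 6 = 7 \cdot 6 = 42$)
$- 1972 C{\left(2 + 2,w \right)} = - 1972 \sqrt{\left(2 + 2\right)^{2} + 42^{2}} = - 1972 \sqrt{4^{2} + 1764} = - 1972 \sqrt{16 + 1764} = - 1972 \sqrt{1780} = - 1972 \cdot 2 \sqrt{445} = - 3944 \sqrt{445}$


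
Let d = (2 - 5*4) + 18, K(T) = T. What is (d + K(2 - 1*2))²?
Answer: 0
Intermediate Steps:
d = 0 (d = (2 - 20) + 18 = -18 + 18 = 0)
(d + K(2 - 1*2))² = (0 + (2 - 1*2))² = (0 + (2 - 2))² = (0 + 0)² = 0² = 0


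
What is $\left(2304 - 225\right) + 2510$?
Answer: $4589$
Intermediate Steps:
$\left(2304 - 225\right) + 2510 = 2079 + 2510 = 4589$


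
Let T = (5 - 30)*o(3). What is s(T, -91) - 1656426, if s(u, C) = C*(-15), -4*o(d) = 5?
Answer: -1655061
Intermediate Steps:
o(d) = -5/4 (o(d) = -¼*5 = -5/4)
T = 125/4 (T = (5 - 30)*(-5/4) = -25*(-5/4) = 125/4 ≈ 31.250)
s(u, C) = -15*C
s(T, -91) - 1656426 = -15*(-91) - 1656426 = 1365 - 1656426 = -1655061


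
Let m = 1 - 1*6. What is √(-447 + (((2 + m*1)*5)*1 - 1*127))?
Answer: I*√589 ≈ 24.269*I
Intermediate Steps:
m = -5 (m = 1 - 6 = -5)
√(-447 + (((2 + m*1)*5)*1 - 1*127)) = √(-447 + (((2 - 5*1)*5)*1 - 1*127)) = √(-447 + (((2 - 5)*5)*1 - 127)) = √(-447 + (-3*5*1 - 127)) = √(-447 + (-15*1 - 127)) = √(-447 + (-15 - 127)) = √(-447 - 142) = √(-589) = I*√589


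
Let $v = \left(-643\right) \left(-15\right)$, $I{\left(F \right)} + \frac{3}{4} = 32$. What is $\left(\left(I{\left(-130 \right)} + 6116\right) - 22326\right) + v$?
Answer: $- \frac{26135}{4} \approx -6533.8$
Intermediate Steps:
$I{\left(F \right)} = \frac{125}{4}$ ($I{\left(F \right)} = - \frac{3}{4} + 32 = \frac{125}{4}$)
$v = 9645$
$\left(\left(I{\left(-130 \right)} + 6116\right) - 22326\right) + v = \left(\left(\frac{125}{4} + 6116\right) - 22326\right) + 9645 = \left(\frac{24589}{4} - 22326\right) + 9645 = - \frac{64715}{4} + 9645 = - \frac{26135}{4}$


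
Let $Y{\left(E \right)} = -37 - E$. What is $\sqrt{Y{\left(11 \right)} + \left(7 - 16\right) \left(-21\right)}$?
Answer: $\sqrt{141} \approx 11.874$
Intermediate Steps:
$\sqrt{Y{\left(11 \right)} + \left(7 - 16\right) \left(-21\right)} = \sqrt{\left(-37 - 11\right) + \left(7 - 16\right) \left(-21\right)} = \sqrt{\left(-37 - 11\right) - -189} = \sqrt{-48 + 189} = \sqrt{141}$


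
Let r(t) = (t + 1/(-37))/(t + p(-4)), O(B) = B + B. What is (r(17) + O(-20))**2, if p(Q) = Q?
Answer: 346406544/231361 ≈ 1497.3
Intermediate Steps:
O(B) = 2*B
r(t) = (-1/37 + t)/(-4 + t) (r(t) = (t + 1/(-37))/(t - 4) = (t - 1/37)/(-4 + t) = (-1/37 + t)/(-4 + t))
(r(17) + O(-20))**2 = ((-1/37 + 17)/(-4 + 17) + 2*(-20))**2 = ((628/37)/13 - 40)**2 = ((1/13)*(628/37) - 40)**2 = (628/481 - 40)**2 = (-18612/481)**2 = 346406544/231361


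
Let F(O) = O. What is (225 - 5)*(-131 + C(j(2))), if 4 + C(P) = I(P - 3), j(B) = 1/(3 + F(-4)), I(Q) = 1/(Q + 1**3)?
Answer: -89320/3 ≈ -29773.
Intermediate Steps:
I(Q) = 1/(1 + Q) (I(Q) = 1/(Q + 1) = 1/(1 + Q))
j(B) = -1 (j(B) = 1/(3 - 4) = 1/(-1) = -1)
C(P) = -4 + 1/(-2 + P) (C(P) = -4 + 1/(1 + (P - 3)) = -4 + 1/(1 + (-3 + P)) = -4 + 1/(-2 + P))
(225 - 5)*(-131 + C(j(2))) = (225 - 5)*(-131 + (9 - 4*(-1))/(-2 - 1)) = 220*(-131 + (9 + 4)/(-3)) = 220*(-131 - 1/3*13) = 220*(-131 - 13/3) = 220*(-406/3) = -89320/3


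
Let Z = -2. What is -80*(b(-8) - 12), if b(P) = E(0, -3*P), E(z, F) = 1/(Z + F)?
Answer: 10520/11 ≈ 956.36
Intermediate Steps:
E(z, F) = 1/(-2 + F)
b(P) = 1/(-2 - 3*P)
-80*(b(-8) - 12) = -80*(-1/(2 + 3*(-8)) - 12) = -80*(-1/(2 - 24) - 12) = -80*(-1/(-22) - 12) = -80*(-1*(-1/22) - 12) = -80*(1/22 - 12) = -80*(-263/22) = 10520/11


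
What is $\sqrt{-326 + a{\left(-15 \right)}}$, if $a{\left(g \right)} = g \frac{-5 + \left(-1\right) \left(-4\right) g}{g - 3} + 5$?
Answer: $\frac{i \sqrt{13506}}{6} \approx 19.369 i$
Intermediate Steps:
$a{\left(g \right)} = 5 + \frac{g \left(-5 + 4 g\right)}{-3 + g}$ ($a{\left(g \right)} = g \frac{-5 + 4 g}{-3 + g} + 5 = \frac{g \left(-5 + 4 g\right)}{-3 + g} + 5 = 5 + \frac{g \left(-5 + 4 g\right)}{-3 + g}$)
$\sqrt{-326 + a{\left(-15 \right)}} = \sqrt{-326 + \frac{-15 + 4 \left(-15\right)^{2}}{-3 - 15}} = \sqrt{-326 + \frac{-15 + 4 \cdot 225}{-18}} = \sqrt{-326 - \frac{-15 + 900}{18}} = \sqrt{-326 - \frac{295}{6}} = \sqrt{- \frac{2251}{6}} = \frac{i \sqrt{13506}}{6}$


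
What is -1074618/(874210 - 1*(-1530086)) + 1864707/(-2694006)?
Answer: -22772638645/19991320524 ≈ -1.1391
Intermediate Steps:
-1074618/(874210 - 1*(-1530086)) + 1864707/(-2694006) = -1074618/(874210 + 1530086) + 1864707*(-1/2694006) = -1074618/2404296 - 621569/898002 = -1074618*1/2404296 - 621569/898002 = -59701/133572 - 621569/898002 = -22772638645/19991320524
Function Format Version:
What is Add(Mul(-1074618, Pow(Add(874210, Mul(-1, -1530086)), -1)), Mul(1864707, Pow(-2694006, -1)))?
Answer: Rational(-22772638645, 19991320524) ≈ -1.1391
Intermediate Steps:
Add(Mul(-1074618, Pow(Add(874210, Mul(-1, -1530086)), -1)), Mul(1864707, Pow(-2694006, -1))) = Add(Mul(-1074618, Pow(Add(874210, 1530086), -1)), Mul(1864707, Rational(-1, 2694006))) = Add(Mul(-1074618, Pow(2404296, -1)), Rational(-621569, 898002)) = Add(Mul(-1074618, Rational(1, 2404296)), Rational(-621569, 898002)) = Add(Rational(-59701, 133572), Rational(-621569, 898002)) = Rational(-22772638645, 19991320524)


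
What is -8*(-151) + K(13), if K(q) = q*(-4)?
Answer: 1156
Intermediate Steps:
K(q) = -4*q
-8*(-151) + K(13) = -8*(-151) - 4*13 = 1208 - 52 = 1156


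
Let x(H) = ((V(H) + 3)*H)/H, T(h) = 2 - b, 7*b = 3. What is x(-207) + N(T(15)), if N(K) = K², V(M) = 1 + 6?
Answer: 611/49 ≈ 12.469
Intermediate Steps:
b = 3/7 (b = (⅐)*3 = 3/7 ≈ 0.42857)
V(M) = 7
T(h) = 11/7 (T(h) = 2 - 1*3/7 = 2 - 3/7 = 11/7)
x(H) = 10 (x(H) = ((7 + 3)*H)/H = (10*H)/H = 10)
x(-207) + N(T(15)) = 10 + (11/7)² = 10 + 121/49 = 611/49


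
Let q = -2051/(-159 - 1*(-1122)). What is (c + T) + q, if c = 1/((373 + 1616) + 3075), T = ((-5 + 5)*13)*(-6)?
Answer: -3461767/1625544 ≈ -2.1296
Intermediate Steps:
T = 0 (T = (0*13)*(-6) = 0*(-6) = 0)
c = 1/5064 (c = 1/(1989 + 3075) = 1/5064 ≈ 0.00019747)
q = -2051/963 (q = -2051/(-159 + 1122) = -2051/963 ≈ -2.1298)
(c + T) + q = (1/5064 + 0) - 2051/963 = 1/5064 - 2051/963 = -3461767/1625544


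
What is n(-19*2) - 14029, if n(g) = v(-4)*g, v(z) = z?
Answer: -13877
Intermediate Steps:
n(g) = -4*g
n(-19*2) - 14029 = -(-76)*2 - 14029 = -4*(-38) - 14029 = 152 - 14029 = -13877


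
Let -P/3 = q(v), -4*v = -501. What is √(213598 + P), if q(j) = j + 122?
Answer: 5*√34057/2 ≈ 461.36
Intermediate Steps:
v = 501/4 (v = -¼*(-501) = 501/4 ≈ 125.25)
q(j) = 122 + j
P = -2967/4 (P = -3*(122 + 501/4) = -3*989/4 = -2967/4 ≈ -741.75)
√(213598 + P) = √(213598 - 2967/4) = √(851425/4) = 5*√34057/2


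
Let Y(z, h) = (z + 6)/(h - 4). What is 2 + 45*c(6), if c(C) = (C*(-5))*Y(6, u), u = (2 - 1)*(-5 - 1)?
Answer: 1622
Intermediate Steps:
u = -6 (u = 1*(-6) = -6)
Y(z, h) = (6 + z)/(-4 + h)
c(C) = 6*C (c(C) = (C*(-5))*((6 + 6)/(-4 - 6)) = (-5*C)*(12/(-10)) = (-5*C)*(-1/10*12) = -5*C*(-6/5) = 6*C)
2 + 45*c(6) = 2 + 45*(6*6) = 2 + 45*36 = 2 + 1620 = 1622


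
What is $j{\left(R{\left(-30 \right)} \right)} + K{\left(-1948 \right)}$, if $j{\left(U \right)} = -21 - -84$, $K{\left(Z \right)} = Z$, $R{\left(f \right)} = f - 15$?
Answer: $-1885$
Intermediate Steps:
$R{\left(f \right)} = -15 + f$ ($R{\left(f \right)} = f - 15 = -15 + f$)
$j{\left(U \right)} = 63$ ($j{\left(U \right)} = -21 + 84 = 63$)
$j{\left(R{\left(-30 \right)} \right)} + K{\left(-1948 \right)} = 63 - 1948 = -1885$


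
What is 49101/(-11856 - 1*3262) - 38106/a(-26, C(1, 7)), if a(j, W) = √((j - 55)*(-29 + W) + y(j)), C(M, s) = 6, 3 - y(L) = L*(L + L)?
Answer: -49101/15118 - 19053*√514/257 ≈ -1684.0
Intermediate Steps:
y(L) = 3 - 2*L² (y(L) = 3 - L*(L + L) = 3 - L*2*L = 3 - 2*L²)
a(j, W) = √(3 - 2*j² + (-55 + j)*(-29 + W)) (a(j, W) = √((j - 55)*(-29 + W) + (3 - 2*j²)) = √((-55 + j)*(-29 + W) + (3 - 2*j²)) = √(3 - 2*j² + (-55 + j)*(-29 + W)))
49101/(-11856 - 1*3262) - 38106/a(-26, C(1, 7)) = 49101/(-11856 - 1*3262) - 38106/√(1598 - 55*6 - 29*(-26) - 2*(-26)² + 6*(-26)) = 49101/(-11856 - 3262) - 38106/√(1598 - 330 + 754 - 2*676 - 156) = 49101/(-15118) - 38106/√(1598 - 330 + 754 - 1352 - 156) = 49101*(-1/15118) - 38106*√514/514 = -49101/15118 - 19053*√514/257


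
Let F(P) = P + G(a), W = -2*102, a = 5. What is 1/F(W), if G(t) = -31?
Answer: -1/235 ≈ -0.0042553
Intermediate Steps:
W = -204
F(P) = -31 + P (F(P) = P - 31 = -31 + P)
1/F(W) = 1/(-31 - 204) = 1/(-235) = -1/235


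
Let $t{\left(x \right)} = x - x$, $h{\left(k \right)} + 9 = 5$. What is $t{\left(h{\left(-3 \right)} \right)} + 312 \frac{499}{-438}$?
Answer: $- \frac{25948}{73} \approx -355.45$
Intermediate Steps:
$h{\left(k \right)} = -4$ ($h{\left(k \right)} = -9 + 5 = -4$)
$t{\left(x \right)} = 0$
$t{\left(h{\left(-3 \right)} \right)} + 312 \frac{499}{-438} = 0 + 312 \frac{499}{-438} = 0 + 312 \cdot 499 \left(- \frac{1}{438}\right) = 0 + 312 \left(- \frac{499}{438}\right) = 0 - \frac{25948}{73} = - \frac{25948}{73}$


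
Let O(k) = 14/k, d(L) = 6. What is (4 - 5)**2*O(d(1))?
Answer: 7/3 ≈ 2.3333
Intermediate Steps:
(4 - 5)**2*O(d(1)) = (4 - 5)**2*(14/6) = (-1)**2*(14*(1/6)) = 1*(7/3) = 7/3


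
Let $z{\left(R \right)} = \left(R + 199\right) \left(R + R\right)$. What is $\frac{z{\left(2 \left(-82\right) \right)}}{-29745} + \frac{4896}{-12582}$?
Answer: $- \frac{4408}{1386117} \approx -0.0031801$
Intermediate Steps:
$z{\left(R \right)} = 2 R \left(199 + R\right)$ ($z{\left(R \right)} = \left(199 + R\right) 2 R = 2 R \left(199 + R\right)$)
$\frac{z{\left(2 \left(-82\right) \right)}}{-29745} + \frac{4896}{-12582} = \frac{2 \cdot 2 \left(-82\right) \left(199 + 2 \left(-82\right)\right)}{-29745} + \frac{4896}{-12582} = 2 \left(-164\right) \left(199 - 164\right) \left(- \frac{1}{29745}\right) + 4896 \left(- \frac{1}{12582}\right) = 2 \left(-164\right) 35 \left(- \frac{1}{29745}\right) - \frac{272}{699} = \left(-11480\right) \left(- \frac{1}{29745}\right) - \frac{272}{699} = \frac{2296}{5949} - \frac{272}{699} = - \frac{4408}{1386117}$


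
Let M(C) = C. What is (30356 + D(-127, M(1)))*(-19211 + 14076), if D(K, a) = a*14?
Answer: -155949950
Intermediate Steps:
D(K, a) = 14*a
(30356 + D(-127, M(1)))*(-19211 + 14076) = (30356 + 14*1)*(-19211 + 14076) = (30356 + 14)*(-5135) = 30370*(-5135) = -155949950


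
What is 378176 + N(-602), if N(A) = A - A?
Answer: 378176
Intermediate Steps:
N(A) = 0
378176 + N(-602) = 378176 + 0 = 378176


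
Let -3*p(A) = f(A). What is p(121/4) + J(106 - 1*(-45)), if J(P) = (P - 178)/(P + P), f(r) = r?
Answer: -18433/1812 ≈ -10.173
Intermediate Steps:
p(A) = -A/3
J(P) = (-178 + P)/(2*P) (J(P) = (-178 + P)/((2*P)) = (-178 + P)*(1/(2*P)) = (-178 + P)/(2*P))
p(121/4) + J(106 - 1*(-45)) = -121/(3*4) + (-178 + (106 - 1*(-45)))/(2*(106 - 1*(-45))) = -121/(3*4) + (-178 + (106 + 45))/(2*(106 + 45)) = -⅓*121/4 + (½)*(-178 + 151)/151 = -121/12 + (½)*(1/151)*(-27) = -121/12 - 27/302 = -18433/1812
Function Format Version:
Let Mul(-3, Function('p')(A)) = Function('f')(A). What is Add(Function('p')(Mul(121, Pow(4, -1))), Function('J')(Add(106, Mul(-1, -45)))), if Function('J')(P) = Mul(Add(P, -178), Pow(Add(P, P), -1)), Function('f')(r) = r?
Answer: Rational(-18433, 1812) ≈ -10.173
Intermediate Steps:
Function('p')(A) = Mul(Rational(-1, 3), A)
Function('J')(P) = Mul(Rational(1, 2), Pow(P, -1), Add(-178, P)) (Function('J')(P) = Mul(Add(-178, P), Pow(Mul(2, P), -1)) = Mul(Add(-178, P), Mul(Rational(1, 2), Pow(P, -1))) = Mul(Rational(1, 2), Pow(P, -1), Add(-178, P)))
Add(Function('p')(Mul(121, Pow(4, -1))), Function('J')(Add(106, Mul(-1, -45)))) = Add(Mul(Rational(-1, 3), Mul(121, Pow(4, -1))), Mul(Rational(1, 2), Pow(Add(106, Mul(-1, -45)), -1), Add(-178, Add(106, Mul(-1, -45))))) = Add(Mul(Rational(-1, 3), Mul(121, Rational(1, 4))), Mul(Rational(1, 2), Pow(Add(106, 45), -1), Add(-178, Add(106, 45)))) = Add(Mul(Rational(-1, 3), Rational(121, 4)), Mul(Rational(1, 2), Pow(151, -1), Add(-178, 151))) = Add(Rational(-121, 12), Mul(Rational(1, 2), Rational(1, 151), -27)) = Add(Rational(-121, 12), Rational(-27, 302)) = Rational(-18433, 1812)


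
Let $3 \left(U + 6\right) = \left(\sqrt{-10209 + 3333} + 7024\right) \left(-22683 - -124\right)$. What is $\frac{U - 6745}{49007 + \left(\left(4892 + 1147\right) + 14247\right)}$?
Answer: $- \frac{158474669}{207879} - \frac{45118 i \sqrt{191}}{69293} \approx -762.34 - 8.9986 i$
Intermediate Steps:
$U = - \frac{158454434}{3} - 45118 i \sqrt{191}$ ($U = -6 + \frac{\left(\sqrt{-10209 + 3333} + 7024\right) \left(-22683 - -124\right)}{3} = -6 + \frac{\left(\sqrt{-6876} + 7024\right) \left(-22683 + \left(-2857 + 2981\right)\right)}{3} = -6 + \frac{\left(6 i \sqrt{191} + 7024\right) \left(-22683 + 124\right)}{3} = -6 + \frac{\left(7024 + 6 i \sqrt{191}\right) \left(-22559\right)}{3} = -6 + \frac{-158454416 - 135354 i \sqrt{191}}{3} = -6 - \left(\frac{158454416}{3} + 45118 i \sqrt{191}\right) = - \frac{158454434}{3} - 45118 i \sqrt{191} \approx -5.2818 \cdot 10^{7} - 6.2354 \cdot 10^{5} i$)
$\frac{U - 6745}{49007 + \left(\left(4892 + 1147\right) + 14247\right)} = \frac{\left(- \frac{158454434}{3} - 45118 i \sqrt{191}\right) - 6745}{49007 + \left(\left(4892 + 1147\right) + 14247\right)} = \frac{- \frac{158474669}{3} - 45118 i \sqrt{191}}{49007 + \left(6039 + 14247\right)} = \frac{- \frac{158474669}{3} - 45118 i \sqrt{191}}{49007 + 20286} = \frac{- \frac{158474669}{3} - 45118 i \sqrt{191}}{69293} = \left(- \frac{158474669}{3} - 45118 i \sqrt{191}\right) \frac{1}{69293} = - \frac{158474669}{207879} - \frac{45118 i \sqrt{191}}{69293}$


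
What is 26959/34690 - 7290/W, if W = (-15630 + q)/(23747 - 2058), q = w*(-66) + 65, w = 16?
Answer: 5485381464439/576582490 ≈ 9513.6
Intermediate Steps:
q = -991 (q = 16*(-66) + 65 = -1056 + 65 = -991)
W = -16621/21689 (W = (-15630 - 991)/(23747 - 2058) = -16621/21689 ≈ -0.76633)
26959/34690 - 7290/W = 26959/34690 - 7290/(-16621/21689) = 26959*(1/34690) - 7290*(-21689/16621) = 26959/34690 + 158112810/16621 = 5485381464439/576582490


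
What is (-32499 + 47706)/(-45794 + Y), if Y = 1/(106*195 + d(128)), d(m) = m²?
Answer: -563480178/1696850875 ≈ -0.33207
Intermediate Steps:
Y = 1/37054 (Y = 1/(106*195 + 128²) = 1/(20670 + 16384) = 1/37054 ≈ 2.6988e-5)
(-32499 + 47706)/(-45794 + Y) = (-32499 + 47706)/(-45794 + 1/37054) = 15207/(-1696850875/37054) = 15207*(-37054/1696850875) = -563480178/1696850875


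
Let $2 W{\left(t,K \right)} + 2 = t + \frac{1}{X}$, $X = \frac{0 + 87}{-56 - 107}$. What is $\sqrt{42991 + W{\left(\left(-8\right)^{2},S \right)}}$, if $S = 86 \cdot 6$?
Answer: $\frac{11 \sqrt{10764510}}{174} \approx 207.42$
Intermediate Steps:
$X = - \frac{87}{163}$ ($X = \frac{87}{-163} = 87 \left(- \frac{1}{163}\right) = - \frac{87}{163} \approx -0.53374$)
$S = 516$
$W{\left(t,K \right)} = - \frac{337}{174} + \frac{t}{2}$ ($W{\left(t,K \right)} = -1 + \frac{t + \frac{1}{- \frac{87}{163}}}{2} = -1 + \frac{t - \frac{163}{87}}{2} = -1 + \frac{- \frac{163}{87} + t}{2} = -1 + \left(- \frac{163}{174} + \frac{t}{2}\right) = - \frac{337}{174} + \frac{t}{2}$)
$\sqrt{42991 + W{\left(\left(-8\right)^{2},S \right)}} = \sqrt{42991 - \left(\frac{337}{174} - \frac{\left(-8\right)^{2}}{2}\right)} = \sqrt{42991 + \left(- \frac{337}{174} + \frac{1}{2} \cdot 64\right)} = \sqrt{42991 + \left(- \frac{337}{174} + 32\right)} = \sqrt{42991 + \frac{5231}{174}} = \sqrt{\frac{7485665}{174}} = \frac{11 \sqrt{10764510}}{174}$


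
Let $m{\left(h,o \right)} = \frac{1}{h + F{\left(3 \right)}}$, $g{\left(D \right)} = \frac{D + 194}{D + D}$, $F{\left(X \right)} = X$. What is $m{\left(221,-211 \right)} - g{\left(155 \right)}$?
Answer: $- \frac{38933}{34720} \approx -1.1213$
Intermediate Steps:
$g{\left(D \right)} = \frac{194 + D}{2 D}$
$m{\left(h,o \right)} = \frac{1}{3 + h}$ ($m{\left(h,o \right)} = \frac{1}{h + 3} = \frac{1}{3 + h}$)
$m{\left(221,-211 \right)} - g{\left(155 \right)} = \frac{1}{3 + 221} - \frac{194 + 155}{2 \cdot 155} = \frac{1}{224} - \frac{1}{2} \cdot \frac{1}{155} \cdot 349 = \frac{1}{224} - \frac{349}{310} = - \frac{38933}{34720}$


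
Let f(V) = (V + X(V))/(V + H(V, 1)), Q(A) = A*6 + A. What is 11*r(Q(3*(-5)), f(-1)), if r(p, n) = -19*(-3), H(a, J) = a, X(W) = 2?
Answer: 627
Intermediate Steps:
Q(A) = 7*A (Q(A) = 6*A + A = 7*A)
f(V) = (2 + V)/(2*V) (f(V) = (V + 2)/(V + V) = (2 + V)/((2*V)) = (2 + V)*(1/(2*V)) = (2 + V)/(2*V))
r(p, n) = 57
11*r(Q(3*(-5)), f(-1)) = 11*57 = 627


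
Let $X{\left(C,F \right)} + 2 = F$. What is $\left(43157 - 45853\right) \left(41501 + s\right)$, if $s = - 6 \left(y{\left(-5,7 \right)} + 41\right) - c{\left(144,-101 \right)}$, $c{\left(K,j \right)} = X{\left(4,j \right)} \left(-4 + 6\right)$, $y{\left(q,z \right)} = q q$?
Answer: $-111374456$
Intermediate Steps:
$y{\left(q,z \right)} = q^{2}$
$X{\left(C,F \right)} = -2 + F$
$c{\left(K,j \right)} = -4 + 2 j$ ($c{\left(K,j \right)} = \left(-2 + j\right) \left(-4 + 6\right) = \left(-2 + j\right) 2 = -4 + 2 j$)
$s = -190$ ($s = - 6 \left(\left(-5\right)^{2} + 41\right) - \left(-4 + 2 \left(-101\right)\right) = - 6 \left(25 + 41\right) - \left(-4 - 202\right) = \left(-6\right) 66 - -206 = -396 + 206 = -190$)
$\left(43157 - 45853\right) \left(41501 + s\right) = \left(43157 - 45853\right) \left(41501 - 190\right) = \left(-2696\right) 41311 = -111374456$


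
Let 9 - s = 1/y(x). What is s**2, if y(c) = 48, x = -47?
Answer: 185761/2304 ≈ 80.625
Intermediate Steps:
s = 431/48 (s = 9 - 1/48 = 431/48 ≈ 8.9792)
s**2 = (431/48)**2 = 185761/2304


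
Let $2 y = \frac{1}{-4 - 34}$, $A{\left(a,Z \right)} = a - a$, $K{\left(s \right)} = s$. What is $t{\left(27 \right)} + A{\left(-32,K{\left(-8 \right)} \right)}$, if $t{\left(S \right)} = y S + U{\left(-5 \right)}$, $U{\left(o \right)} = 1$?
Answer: $\frac{49}{76} \approx 0.64474$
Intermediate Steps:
$A{\left(a,Z \right)} = 0$
$y = - \frac{1}{76}$ ($y = \frac{1}{2 \left(-4 - 34\right)} = \frac{1}{2 \left(-38\right)} = \frac{1}{2} \left(- \frac{1}{38}\right) = - \frac{1}{76} \approx -0.013158$)
$t{\left(S \right)} = 1 - \frac{S}{76}$ ($t{\left(S \right)} = - \frac{S}{76} + 1 = 1 - \frac{S}{76}$)
$t{\left(27 \right)} + A{\left(-32,K{\left(-8 \right)} \right)} = \left(1 - \frac{27}{76}\right) + 0 = \frac{49}{76} + 0 = \frac{49}{76}$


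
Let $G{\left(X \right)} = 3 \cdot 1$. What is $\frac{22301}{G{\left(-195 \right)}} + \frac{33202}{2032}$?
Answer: $\frac{22707619}{3048} \approx 7450.0$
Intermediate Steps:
$G{\left(X \right)} = 3$
$\frac{22301}{G{\left(-195 \right)}} + \frac{33202}{2032} = \frac{22301}{3} + \frac{33202}{2032} = 22301 \cdot \frac{1}{3} + 33202 \cdot \frac{1}{2032} = \frac{22301}{3} + \frac{16601}{1016} = \frac{22707619}{3048}$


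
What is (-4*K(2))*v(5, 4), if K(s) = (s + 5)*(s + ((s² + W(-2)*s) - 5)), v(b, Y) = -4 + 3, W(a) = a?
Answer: -84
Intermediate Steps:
v(b, Y) = -1
K(s) = (5 + s)*(-5 + s² - s) (K(s) = (s + 5)*(s + ((s² - 2*s) - 5)) = (5 + s)*(s + (-5 + s² - 2*s)) = (5 + s)*(-5 + s² - s))
(-4*K(2))*v(5, 4) = -4*(-25 + 2³ - 10*2 + 4*2²)*(-1) = -4*(-25 + 8 - 20 + 4*4)*(-1) = -4*(-25 + 8 - 20 + 16)*(-1) = -4*(-21)*(-1) = 84*(-1) = -84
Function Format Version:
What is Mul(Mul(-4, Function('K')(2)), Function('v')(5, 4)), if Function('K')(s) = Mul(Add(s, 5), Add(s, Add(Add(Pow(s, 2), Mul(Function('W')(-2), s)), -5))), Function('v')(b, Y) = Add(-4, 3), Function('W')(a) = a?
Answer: -84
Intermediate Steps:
Function('v')(b, Y) = -1
Function('K')(s) = Mul(Add(5, s), Add(-5, Pow(s, 2), Mul(-1, s))) (Function('K')(s) = Mul(Add(s, 5), Add(s, Add(Add(Pow(s, 2), Mul(-2, s)), -5))) = Mul(Add(5, s), Add(s, Add(-5, Pow(s, 2), Mul(-2, s)))) = Mul(Add(5, s), Add(-5, Pow(s, 2), Mul(-1, s))))
Mul(Mul(-4, Function('K')(2)), Function('v')(5, 4)) = Mul(Mul(-4, Add(-25, Pow(2, 3), Mul(-10, 2), Mul(4, Pow(2, 2)))), -1) = Mul(Mul(-4, Add(-25, 8, -20, Mul(4, 4))), -1) = Mul(Mul(-4, Add(-25, 8, -20, 16)), -1) = Mul(Mul(-4, -21), -1) = Mul(84, -1) = -84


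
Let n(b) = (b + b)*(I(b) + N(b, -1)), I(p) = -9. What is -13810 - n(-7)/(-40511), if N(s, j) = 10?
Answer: -559456924/40511 ≈ -13810.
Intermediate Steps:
n(b) = 2*b (n(b) = (b + b)*(-9 + 10) = (2*b)*1 = 2*b)
-13810 - n(-7)/(-40511) = -13810 - 2*(-7)/(-40511) = -13810 - (-14)*(-1)/40511 = -13810 - 1*14/40511 = -13810 - 14/40511 = -559456924/40511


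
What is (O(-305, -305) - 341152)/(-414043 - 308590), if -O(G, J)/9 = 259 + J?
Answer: 340738/722633 ≈ 0.47152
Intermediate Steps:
O(G, J) = -2331 - 9*J (O(G, J) = -9*(259 + J) = -2331 - 9*J)
(O(-305, -305) - 341152)/(-414043 - 308590) = ((-2331 - 9*(-305)) - 341152)/(-414043 - 308590) = ((-2331 + 2745) - 341152)/(-722633) = (414 - 341152)*(-1/722633) = -340738*(-1/722633) = 340738/722633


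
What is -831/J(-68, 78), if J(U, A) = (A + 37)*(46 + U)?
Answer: 831/2530 ≈ 0.32846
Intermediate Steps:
J(U, A) = (37 + A)*(46 + U)
-831/J(-68, 78) = -831/(1702 + 37*(-68) + 46*78 + 78*(-68)) = -831/(1702 - 2516 + 3588 - 5304) = -831/(-2530) = -831*(-1/2530) = 831/2530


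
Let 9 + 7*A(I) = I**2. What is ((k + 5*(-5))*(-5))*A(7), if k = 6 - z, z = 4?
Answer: 4600/7 ≈ 657.14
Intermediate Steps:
A(I) = -9/7 + I**2/7
k = 2 (k = 6 - 1*4 = 6 - 4 = 2)
((k + 5*(-5))*(-5))*A(7) = ((2 + 5*(-5))*(-5))*(-9/7 + (1/7)*7**2) = ((2 - 25)*(-5))*(-9/7 + (1/7)*49) = (-23*(-5))*(-9/7 + 7) = 115*(40/7) = 4600/7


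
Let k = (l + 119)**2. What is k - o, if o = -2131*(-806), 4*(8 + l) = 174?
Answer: -6774863/4 ≈ -1.6937e+6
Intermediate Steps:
l = 71/2 (l = -8 + (1/4)*174 = -8 + 87/2 = 71/2 ≈ 35.500)
o = 1717586
k = 95481/4 (k = (71/2 + 119)**2 = (309/2)**2 = 95481/4 ≈ 23870.)
k - o = 95481/4 - 1*1717586 = 95481/4 - 1717586 = -6774863/4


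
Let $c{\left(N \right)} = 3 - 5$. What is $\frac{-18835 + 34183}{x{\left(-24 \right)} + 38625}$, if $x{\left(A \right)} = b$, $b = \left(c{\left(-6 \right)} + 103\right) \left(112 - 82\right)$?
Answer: $\frac{5116}{13885} \approx 0.36845$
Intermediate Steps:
$c{\left(N \right)} = -2$ ($c{\left(N \right)} = 3 - 5 = -2$)
$b = 3030$ ($b = \left(-2 + 103\right) \left(112 - 82\right) = 101 \cdot 30 = 3030$)
$x{\left(A \right)} = 3030$
$\frac{-18835 + 34183}{x{\left(-24 \right)} + 38625} = \frac{-18835 + 34183}{3030 + 38625} = \frac{15348}{41655} = 15348 \cdot \frac{1}{41655} = \frac{5116}{13885}$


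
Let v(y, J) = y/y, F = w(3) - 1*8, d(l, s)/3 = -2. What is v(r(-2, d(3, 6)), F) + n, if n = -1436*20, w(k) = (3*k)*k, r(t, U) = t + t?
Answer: -28719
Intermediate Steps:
d(l, s) = -6 (d(l, s) = 3*(-2) = -6)
r(t, U) = 2*t
w(k) = 3*k**2
F = 19 (F = 3*3**2 - 1*8 = 3*9 - 8 = 27 - 8 = 19)
n = -28720
v(y, J) = 1
v(r(-2, d(3, 6)), F) + n = 1 - 28720 = -28719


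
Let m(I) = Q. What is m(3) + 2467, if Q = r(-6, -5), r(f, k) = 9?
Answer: 2476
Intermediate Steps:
Q = 9
m(I) = 9
m(3) + 2467 = 9 + 2467 = 2476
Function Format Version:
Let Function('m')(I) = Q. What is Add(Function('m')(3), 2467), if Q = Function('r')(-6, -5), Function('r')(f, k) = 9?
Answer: 2476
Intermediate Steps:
Q = 9
Function('m')(I) = 9
Add(Function('m')(3), 2467) = Add(9, 2467) = 2476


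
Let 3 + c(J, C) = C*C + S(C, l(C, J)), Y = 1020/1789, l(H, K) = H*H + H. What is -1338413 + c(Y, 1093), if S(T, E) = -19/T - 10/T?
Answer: -157137360/1093 ≈ -1.4377e+5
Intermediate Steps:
l(H, K) = H + H² (l(H, K) = H² + H = H + H²)
S(T, E) = -29/T
Y = 1020/1789 (Y = 1020*(1/1789) = 1020/1789 ≈ 0.57015)
c(J, C) = -3 + C² - 29/C (c(J, C) = -3 + (C*C - 29/C) = -3 + (C² - 29/C) = -3 + C² - 29/C)
-1338413 + c(Y, 1093) = -1338413 + (-3 + 1093² - 29/1093) = -1338413 + (-3 + 1194649 - 29*1/1093) = -1338413 + (-3 + 1194649 - 29/1093) = -1338413 + 1305748049/1093 = -157137360/1093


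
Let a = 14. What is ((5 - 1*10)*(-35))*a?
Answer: 2450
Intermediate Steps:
((5 - 1*10)*(-35))*a = ((5 - 1*10)*(-35))*14 = ((5 - 10)*(-35))*14 = -5*(-35)*14 = 175*14 = 2450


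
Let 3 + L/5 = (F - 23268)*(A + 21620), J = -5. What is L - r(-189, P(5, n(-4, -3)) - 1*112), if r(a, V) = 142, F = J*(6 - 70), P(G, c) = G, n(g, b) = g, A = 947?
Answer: -2589337737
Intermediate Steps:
F = 320 (F = -5*(6 - 70) = -5*(-64) = 320)
L = -2589337595 (L = -15 + 5*((320 - 23268)*(947 + 21620)) = -15 + 5*(-22948*22567) = -15 + 5*(-517867516) = -15 - 2589337580 = -2589337595)
L - r(-189, P(5, n(-4, -3)) - 1*112) = -2589337595 - 1*142 = -2589337595 - 142 = -2589337737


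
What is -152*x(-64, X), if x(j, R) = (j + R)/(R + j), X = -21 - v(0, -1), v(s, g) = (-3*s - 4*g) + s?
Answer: -152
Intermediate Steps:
v(s, g) = -4*g - 2*s (v(s, g) = (-4*g - 3*s) + s = -4*g - 2*s)
X = -25 (X = -21 - (-4*(-1) - 2*0) = -21 - (4 + 0) = -21 - 1*4 = -21 - 4 = -25)
x(j, R) = 1 (x(j, R) = (R + j)/(R + j) = 1)
-152*x(-64, X) = -152*1 = -152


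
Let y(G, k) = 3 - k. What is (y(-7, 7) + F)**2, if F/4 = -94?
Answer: 144400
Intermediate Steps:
F = -376 (F = 4*(-94) = -376)
(y(-7, 7) + F)**2 = ((3 - 1*7) - 376)**2 = ((3 - 7) - 376)**2 = (-4 - 376)**2 = (-380)**2 = 144400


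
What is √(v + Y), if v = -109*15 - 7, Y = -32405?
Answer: 3*I*√3783 ≈ 184.52*I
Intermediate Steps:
v = -1642 (v = -1635 - 7 = -1642)
√(v + Y) = √(-1642 - 32405) = √(-34047) = 3*I*√3783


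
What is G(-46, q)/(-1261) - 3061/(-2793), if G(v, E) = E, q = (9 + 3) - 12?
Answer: 3061/2793 ≈ 1.0960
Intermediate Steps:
q = 0 (q = 12 - 12 = 0)
G(-46, q)/(-1261) - 3061/(-2793) = 0/(-1261) - 3061/(-2793) = 0*(-1/1261) - 3061*(-1/2793) = 0 + 3061/2793 = 3061/2793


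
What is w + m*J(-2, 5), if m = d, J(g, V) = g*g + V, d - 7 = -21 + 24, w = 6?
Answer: 96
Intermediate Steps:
d = 10 (d = 7 + (-21 + 24) = 7 + 3 = 10)
J(g, V) = V + g² (J(g, V) = g² + V = V + g²)
m = 10
w + m*J(-2, 5) = 6 + 10*(5 + (-2)²) = 6 + 10*(5 + 4) = 6 + 10*9 = 6 + 90 = 96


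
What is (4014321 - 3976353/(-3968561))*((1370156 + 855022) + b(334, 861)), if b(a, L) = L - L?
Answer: 35449492600565091252/3968561 ≈ 8.9326e+12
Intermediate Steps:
b(a, L) = 0
(4014321 - 3976353/(-3968561))*((1370156 + 855022) + b(334, 861)) = (4014321 - 3976353/(-3968561))*((1370156 + 855022) + 0) = (4014321 - 3976353*(-1/3968561))*(2225178 + 0) = (4014321 + 3976353/3968561)*2225178 = (15931081738434/3968561)*2225178 = 35449492600565091252/3968561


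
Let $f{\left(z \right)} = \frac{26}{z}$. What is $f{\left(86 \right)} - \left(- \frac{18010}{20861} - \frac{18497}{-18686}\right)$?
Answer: $\frac{2946276947}{16761771778} \approx 0.17577$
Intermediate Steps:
$f{\left(86 \right)} - \left(- \frac{18010}{20861} - \frac{18497}{-18686}\right) = \frac{26}{86} - \left(- \frac{18010}{20861} - \frac{18497}{-18686}\right) = 26 \cdot \frac{1}{86} - \left(\left(-18010\right) \frac{1}{20861} - - \frac{18497}{18686}\right) = \frac{13}{43} - \left(- \frac{18010}{20861} + \frac{18497}{18686}\right) = \frac{13}{43} - \frac{49331057}{389808646} = \frac{2946276947}{16761771778}$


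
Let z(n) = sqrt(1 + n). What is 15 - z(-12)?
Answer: 15 - I*sqrt(11) ≈ 15.0 - 3.3166*I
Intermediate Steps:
15 - z(-12) = 15 - sqrt(1 - 12) = 15 - sqrt(-11) = 15 - I*sqrt(11)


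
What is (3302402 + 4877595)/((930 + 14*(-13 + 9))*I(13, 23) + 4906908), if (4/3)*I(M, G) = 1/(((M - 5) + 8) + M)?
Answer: 67777118/40657425 ≈ 1.6670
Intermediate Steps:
I(M, G) = 3/(4*(3 + 2*M)) (I(M, G) = 3/(4*(((M - 5) + 8) + M)) = 3/(4*(((-5 + M) + 8) + M)) = 3/(4*((3 + M) + M)) = 3/(4*(3 + 2*M)))
(3302402 + 4877595)/((930 + 14*(-13 + 9))*I(13, 23) + 4906908) = (3302402 + 4877595)/((930 + 14*(-13 + 9))*(3/(4*(3 + 2*13))) + 4906908) = 8179997/((930 + 14*(-4))*(3/(4*(3 + 26))) + 4906908) = 8179997/((930 - 56)*((¾)/29) + 4906908) = 8179997/(874*((¾)*(1/29)) + 4906908) = 8179997/(874*(3/116) + 4906908) = 8179997/(1311/58 + 4906908) = 8179997/(284601975/58) = 8179997*(58/284601975) = 67777118/40657425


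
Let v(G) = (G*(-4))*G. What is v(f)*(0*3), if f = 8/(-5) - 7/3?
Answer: 0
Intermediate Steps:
f = -59/15 (f = 8*(-⅕) - 7*⅓ = -8/5 - 7/3 = -59/15 ≈ -3.9333)
v(G) = -4*G² (v(G) = (-4*G)*G = -4*G²)
v(f)*(0*3) = (-4*(-59/15)²)*(0*3) = -4*3481/225*0 = -13924/225*0 = 0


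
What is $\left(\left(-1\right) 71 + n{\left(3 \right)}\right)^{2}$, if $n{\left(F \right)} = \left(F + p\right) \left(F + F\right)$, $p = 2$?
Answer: $1681$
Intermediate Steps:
$n{\left(F \right)} = 2 F \left(2 + F\right)$ ($n{\left(F \right)} = \left(F + 2\right) \left(F + F\right) = \left(2 + F\right) 2 F = 2 F \left(2 + F\right)$)
$\left(\left(-1\right) 71 + n{\left(3 \right)}\right)^{2} = \left(\left(-1\right) 71 + 2 \cdot 3 \left(2 + 3\right)\right)^{2} = \left(-71 + 2 \cdot 3 \cdot 5\right)^{2} = \left(-71 + 30\right)^{2} = \left(-41\right)^{2} = 1681$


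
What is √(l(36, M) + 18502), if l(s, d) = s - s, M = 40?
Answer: 29*√22 ≈ 136.02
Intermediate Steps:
l(s, d) = 0
√(l(36, M) + 18502) = √(0 + 18502) = √18502 = 29*√22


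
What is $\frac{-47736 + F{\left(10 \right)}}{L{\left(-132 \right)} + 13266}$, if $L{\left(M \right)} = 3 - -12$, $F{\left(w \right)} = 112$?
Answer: $- \frac{47624}{13281} \approx -3.5859$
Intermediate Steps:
$L{\left(M \right)} = 15$ ($L{\left(M \right)} = 3 + 12 = 15$)
$\frac{-47736 + F{\left(10 \right)}}{L{\left(-132 \right)} + 13266} = \frac{-47736 + 112}{15 + 13266} = - \frac{47624}{13281}$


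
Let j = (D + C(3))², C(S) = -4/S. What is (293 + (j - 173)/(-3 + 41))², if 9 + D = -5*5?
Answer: 12074713225/116964 ≈ 1.0323e+5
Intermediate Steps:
D = -34 (D = -9 - 5*5 = -9 - 25 = -34)
j = 11236/9 (j = (-34 - 4/3)² = (-106/3)² = 11236/9 ≈ 1248.4)
(293 + (j - 173)/(-3 + 41))² = (293 + (11236/9 - 173)/(-3 + 41))² = (293 + (9679/9)/38)² = (293 + (9679/9)*(1/38))² = (293 + 9679/342)² = (109885/342)² = 12074713225/116964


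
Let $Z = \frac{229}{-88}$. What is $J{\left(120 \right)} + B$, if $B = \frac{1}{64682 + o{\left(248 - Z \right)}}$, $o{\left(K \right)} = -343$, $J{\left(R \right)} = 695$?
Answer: $\frac{44715606}{64339} \approx 695.0$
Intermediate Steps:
$Z = - \frac{229}{88}$ ($Z = 229 \left(- \frac{1}{88}\right) = - \frac{229}{88} \approx -2.6023$)
$B = \frac{1}{64339}$ ($B = \frac{1}{64682 - 343} = \frac{1}{64339} \approx 1.5543 \cdot 10^{-5}$)
$J{\left(120 \right)} + B = 695 + \frac{1}{64339} = \frac{44715606}{64339}$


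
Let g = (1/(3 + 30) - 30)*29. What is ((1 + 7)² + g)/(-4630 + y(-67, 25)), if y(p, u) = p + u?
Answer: 26569/154176 ≈ 0.17233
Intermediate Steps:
g = -28681/33 (g = (1/33 - 30)*29 = -989/33*29 = -28681/33 ≈ -869.12)
((1 + 7)² + g)/(-4630 + y(-67, 25)) = ((1 + 7)² - 28681/33)/(-4630 + (-67 + 25)) = (8² - 28681/33)/(-4630 - 42) = (64 - 28681/33)/(-4672) = -26569/33*(-1/4672) = 26569/154176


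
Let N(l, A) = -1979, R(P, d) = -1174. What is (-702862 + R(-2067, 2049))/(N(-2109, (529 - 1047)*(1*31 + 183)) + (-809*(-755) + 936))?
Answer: -176009/152438 ≈ -1.1546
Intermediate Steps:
(-702862 + R(-2067, 2049))/(N(-2109, (529 - 1047)*(1*31 + 183)) + (-809*(-755) + 936)) = (-702862 - 1174)/(-1979 + (-809*(-755) + 936)) = -704036/(-1979 + (610795 + 936)) = -704036/(-1979 + 611731) = -704036/609752 = -704036*1/609752 = -176009/152438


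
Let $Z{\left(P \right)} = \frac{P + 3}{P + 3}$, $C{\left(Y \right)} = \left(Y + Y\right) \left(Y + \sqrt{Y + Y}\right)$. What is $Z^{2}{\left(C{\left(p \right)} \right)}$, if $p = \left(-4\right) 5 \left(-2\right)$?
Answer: $1$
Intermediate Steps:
$p = 40$ ($p = \left(-20\right) \left(-2\right) = 40$)
$C{\left(Y \right)} = 2 Y \left(Y + \sqrt{2} \sqrt{Y}\right)$ ($C{\left(Y \right)} = 2 Y \left(Y + \sqrt{2 Y}\right) = 2 Y \left(Y + \sqrt{2} \sqrt{Y}\right)$)
$Z{\left(P \right)} = 1$ ($Z{\left(P \right)} = \frac{3 + P}{3 + P} = 1$)
$Z^{2}{\left(C{\left(p \right)} \right)} = 1^{2} = 1$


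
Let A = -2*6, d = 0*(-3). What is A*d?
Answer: 0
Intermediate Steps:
d = 0
A = -12
A*d = -12*0 = 0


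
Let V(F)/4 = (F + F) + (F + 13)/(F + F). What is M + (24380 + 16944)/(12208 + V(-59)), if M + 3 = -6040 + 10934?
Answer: 847383468/173129 ≈ 4894.5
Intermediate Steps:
M = 4891 (M = -3 + (-6040 + 10934) = -3 + 4894 = 4891)
V(F) = 8*F + 2*(13 + F)/F (V(F) = 4*((F + F) + (F + 13)/(F + F)) = 4*(2*F + (13 + F)/((2*F))) = 4*(2*F + (13 + F)*(1/(2*F))) = 4*(2*F + (13 + F)/(2*F)) = 8*F + 2*(13 + F)/F)
M + (24380 + 16944)/(12208 + V(-59)) = 4891 + (24380 + 16944)/(12208 + (2 + 8*(-59) + 26/(-59))) = 4891 + 41324/(12208 + (2 - 472 + 26*(-1/59))) = 4891 + 41324/(12208 + (2 - 472 - 26/59)) = 4891 + 41324/(12208 - 27756/59) = 4891 + 41324/(692516/59) = 4891 + 41324*(59/692516) = 4891 + 609529/173129 = 847383468/173129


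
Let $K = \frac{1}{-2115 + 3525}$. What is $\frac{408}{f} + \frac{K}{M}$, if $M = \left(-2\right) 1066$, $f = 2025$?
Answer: $\frac{27255443}{135275400} \approx 0.20148$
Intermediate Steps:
$M = -2132$
$K = \frac{1}{1410} \approx 0.00070922$
$\frac{408}{f} + \frac{K}{M} = \frac{408}{2025} + \frac{1}{1410 \left(-2132\right)} = 408 \cdot \frac{1}{2025} + \frac{1}{1410} \left(- \frac{1}{2132}\right) = \frac{136}{675} - \frac{1}{3006120} = \frac{27255443}{135275400}$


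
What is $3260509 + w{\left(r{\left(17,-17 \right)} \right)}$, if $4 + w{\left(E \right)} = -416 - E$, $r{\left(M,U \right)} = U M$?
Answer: $3260378$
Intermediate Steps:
$r{\left(M,U \right)} = M U$
$w{\left(E \right)} = -420 - E$ ($w{\left(E \right)} = -4 - \left(416 + E\right) = -420 - E$)
$3260509 + w{\left(r{\left(17,-17 \right)} \right)} = 3260509 - \left(420 + 17 \left(-17\right)\right) = 3260509 - 131 = 3260378$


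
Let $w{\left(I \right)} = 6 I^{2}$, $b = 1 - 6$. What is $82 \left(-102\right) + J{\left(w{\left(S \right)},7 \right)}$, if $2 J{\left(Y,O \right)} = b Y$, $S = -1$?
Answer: $-8379$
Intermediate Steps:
$b = -5$ ($b = 1 - 6 = -5$)
$J{\left(Y,O \right)} = - \frac{5 Y}{2}$ ($J{\left(Y,O \right)} = \frac{\left(-5\right) Y}{2} = - \frac{5 Y}{2}$)
$82 \left(-102\right) + J{\left(w{\left(S \right)},7 \right)} = 82 \left(-102\right) - \frac{5 \cdot 6 \left(-1\right)^{2}}{2} = -8364 - \frac{5 \cdot 6 \cdot 1}{2} = -8364 - 15 = -8379$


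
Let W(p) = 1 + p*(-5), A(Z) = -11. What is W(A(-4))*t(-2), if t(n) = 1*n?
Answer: -112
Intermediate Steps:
t(n) = n
W(p) = 1 - 5*p
W(A(-4))*t(-2) = (1 - 5*(-11))*(-2) = (1 + 55)*(-2) = 56*(-2) = -112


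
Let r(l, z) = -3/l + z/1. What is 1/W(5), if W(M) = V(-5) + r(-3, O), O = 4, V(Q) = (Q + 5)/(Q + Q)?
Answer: 1/5 ≈ 0.20000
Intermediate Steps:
V(Q) = (5 + Q)/(2*Q) (V(Q) = (5 + Q)/((2*Q)) = (5 + Q)*(1/(2*Q)) = (5 + Q)/(2*Q))
r(l, z) = z - 3/l (r(l, z) = -3/l + z*1 = -3/l + z = z - 3/l)
W(M) = 5 (W(M) = (1/2)*(5 - 5)/(-5) + (4 - 3/(-3)) = (1/2)*(-1/5)*0 + (4 - 3*(-1/3)) = 0 + (4 + 1) = 0 + 5 = 5)
1/W(5) = 1/5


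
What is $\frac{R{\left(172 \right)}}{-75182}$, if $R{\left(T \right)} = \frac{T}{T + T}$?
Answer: $- \frac{1}{150364} \approx -6.6505 \cdot 10^{-6}$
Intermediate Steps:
$R{\left(T \right)} = \frac{1}{2}$ ($R{\left(T \right)} = \frac{T}{2 T} = \frac{1}{2 T} T = \frac{1}{2}$)
$\frac{R{\left(172 \right)}}{-75182} = \frac{1}{2 \left(-75182\right)} = \frac{1}{2} \left(- \frac{1}{75182}\right) = - \frac{1}{150364}$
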